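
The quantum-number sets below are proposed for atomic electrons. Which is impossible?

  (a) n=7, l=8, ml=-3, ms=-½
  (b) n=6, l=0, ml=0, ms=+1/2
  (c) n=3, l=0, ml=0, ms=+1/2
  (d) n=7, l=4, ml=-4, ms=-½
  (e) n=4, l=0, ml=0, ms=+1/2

(a) has l = 8 ≥ n = 7, violating 0 ≤ l ≤ n−1.
The remaining sets (b), (c), (d), (e) satisfy all four rules.

(a)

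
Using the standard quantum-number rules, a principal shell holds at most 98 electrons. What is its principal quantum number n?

n = 7

2n² = 98 ⇒ n² = 49 ⇒ n = 7.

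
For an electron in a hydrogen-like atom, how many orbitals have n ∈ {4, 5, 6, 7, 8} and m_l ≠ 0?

Go shell by shell, enumerating (l, m_l) with m_l ≠ 0:
n=4 → 12; n=5 → 20; n=6 → 30; n=7 → 42; n=8 → 56.
Total orbitals: 12 + 20 + 30 + 42 + 56 = 160.

160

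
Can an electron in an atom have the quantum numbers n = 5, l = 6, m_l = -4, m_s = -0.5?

Invalid

The orbital quantum number must satisfy 0 ≤ l ≤ n−1. With n = 5 the allowed l values are 0, 1, 2, 3, 4, so l = 6 is out of range.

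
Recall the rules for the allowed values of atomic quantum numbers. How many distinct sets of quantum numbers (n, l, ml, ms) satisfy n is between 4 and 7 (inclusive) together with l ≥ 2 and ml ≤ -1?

96

Treat each shell separately and count matching orbitals:
n=4 → 5; n=5 → 9; n=6 → 14; n=7 → 20.
Orbitals: 5 + 9 + 14 + 20 = 48. Including both spin states (ms = ±1/2) gives 2 × 48 = 96 states.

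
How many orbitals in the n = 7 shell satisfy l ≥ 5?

24

For n = 7, l ranges over 0 … 6.
Contributions: l=5 → 11; l=6 → 13.
Total orbitals: 11 + 13 = 24.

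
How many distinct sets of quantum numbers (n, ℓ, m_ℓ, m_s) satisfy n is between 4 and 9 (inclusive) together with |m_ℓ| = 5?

40

Treat each shell separately and count matching orbitals:
n=6 → 2; n=7 → 4; n=8 → 6; n=9 → 8.
Orbitals: 2 + 4 + 6 + 8 = 20. Including both spin states (m_s = ±1/2) gives 2 × 20 = 40 states.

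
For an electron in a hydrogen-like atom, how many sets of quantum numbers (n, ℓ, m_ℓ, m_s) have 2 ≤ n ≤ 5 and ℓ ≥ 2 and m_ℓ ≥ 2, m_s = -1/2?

10

Count contributing orbitals for each principal shell:
n=3 → 1; n=4 → 3; n=5 → 6.
Orbitals: 1 + 3 + 6 = 10. With m_s fixed to -1/2 there is one state per orbital, so 10 states.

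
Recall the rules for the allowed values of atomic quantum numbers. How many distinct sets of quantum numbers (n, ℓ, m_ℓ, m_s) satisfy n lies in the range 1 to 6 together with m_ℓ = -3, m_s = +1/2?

Work shell by shell — for each n, count the (ℓ, m_ℓ) pairs that satisfy m_ℓ = -3:
n=4 → 1; n=5 → 2; n=6 → 3.
Orbitals: 1 + 2 + 3 = 6. With m_s fixed to +1/2 there is one state per orbital, so 6 states.

6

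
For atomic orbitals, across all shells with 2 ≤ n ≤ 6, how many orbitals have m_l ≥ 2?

Treat each shell separately and count matching orbitals:
n=3 → 1; n=4 → 3; n=5 → 6; n=6 → 10.
Total orbitals: 1 + 3 + 6 + 10 = 20.

20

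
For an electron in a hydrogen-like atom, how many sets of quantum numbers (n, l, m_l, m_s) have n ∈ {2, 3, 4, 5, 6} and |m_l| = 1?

Work shell by shell — for each n, count the (l, m_l) pairs that satisfy |m_l| = 1:
n=2 → 2; n=3 → 4; n=4 → 6; n=5 → 8; n=6 → 10.
Orbitals: 2 + 4 + 6 + 8 + 10 = 30. Including both spin states (m_s = ±1/2) gives 2 × 30 = 60 states.

60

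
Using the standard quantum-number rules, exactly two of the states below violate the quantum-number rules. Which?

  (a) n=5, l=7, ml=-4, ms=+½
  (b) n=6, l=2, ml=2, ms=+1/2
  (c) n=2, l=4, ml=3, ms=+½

(a) has l = 7 ≥ n = 5, violating 0 ≤ l ≤ n−1.
(c) has l = 4 ≥ n = 2, violating 0 ≤ l ≤ n−1.
The remaining set (b) satisfies all four rules.

(a) and (c)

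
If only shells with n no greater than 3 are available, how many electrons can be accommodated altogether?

Total orbitals = 1² + 2² + 3² = 14. Doubling for spin gives 28 electrons.

28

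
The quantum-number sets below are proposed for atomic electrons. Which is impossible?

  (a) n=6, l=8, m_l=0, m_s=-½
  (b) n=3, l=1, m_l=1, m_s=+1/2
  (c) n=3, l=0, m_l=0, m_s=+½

(a)

(a) has l = 8 ≥ n = 6, violating 0 ≤ l ≤ n−1.
The remaining sets (b), (c) satisfy all four rules.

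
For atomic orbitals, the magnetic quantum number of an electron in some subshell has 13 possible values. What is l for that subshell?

l = 6 (i)

ml ranges over 2l+1 integers, so 2l+1 = 13 ⇒ l = 6.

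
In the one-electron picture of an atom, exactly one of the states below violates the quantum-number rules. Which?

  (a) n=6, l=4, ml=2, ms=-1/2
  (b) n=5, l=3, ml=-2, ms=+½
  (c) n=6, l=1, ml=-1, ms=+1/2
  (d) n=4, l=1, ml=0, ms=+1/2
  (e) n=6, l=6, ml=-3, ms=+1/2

(e) has l = 6 ≥ n = 6, violating 0 ≤ l ≤ n−1.
The remaining sets (a), (b), (c), (d) satisfy all four rules.

(e)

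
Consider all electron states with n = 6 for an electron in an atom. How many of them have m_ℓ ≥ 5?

2

With n = 6 the allowed ℓ are 0, 1, …, 5.
Orbitals with m_ℓ ≥ 5, by ℓ: ℓ=5 → 1.
Orbitals: 1. Each orbital carries two spin states, so 1 × 2 = 2 states.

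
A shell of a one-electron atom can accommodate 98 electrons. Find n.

n = 7

2n² = 98 ⇒ n² = 49 ⇒ n = 7.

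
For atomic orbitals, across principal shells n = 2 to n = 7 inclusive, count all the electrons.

Shell n has n² orbitals: 2²=4 + 3²=9 + 4²=16 + 5²=25 + 6²=36 + 7²=49 = 139 orbitals.
Two spin states per orbital: 2 × 139 = 278 electrons.

278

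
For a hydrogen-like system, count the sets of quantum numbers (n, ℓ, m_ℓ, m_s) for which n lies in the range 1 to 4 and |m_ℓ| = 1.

24

For each n in the range, tally the orbitals obeying |m_ℓ| = 1:
n=2 → 2; n=3 → 4; n=4 → 6.
Orbitals: 2 + 4 + 6 = 12. Including both spin states (m_s = ±1/2) gives 2 × 12 = 24 states.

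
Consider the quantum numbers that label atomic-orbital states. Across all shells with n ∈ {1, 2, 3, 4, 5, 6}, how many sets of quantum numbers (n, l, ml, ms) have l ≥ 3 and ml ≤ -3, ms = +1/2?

Treat each shell separately and count matching orbitals:
n=4 → 1; n=5 → 3; n=6 → 6.
Orbitals: 1 + 3 + 6 = 10. With ms fixed to +1/2 there is one state per orbital, so 10 states.

10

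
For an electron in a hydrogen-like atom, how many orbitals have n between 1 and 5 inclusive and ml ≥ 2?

10

Go shell by shell, enumerating (l, ml) with ml ≥ 2:
n=3 → 1; n=4 → 3; n=5 → 6.
Total orbitals: 1 + 3 + 6 = 10.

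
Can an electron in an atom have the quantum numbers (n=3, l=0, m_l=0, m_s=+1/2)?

Allowed

n = 3 is a positive integer. l = 0 satisfies 0 ≤ l ≤ n−1 = 2. m_l = 0 lies in the range −l … +l (here 0). m_s = +1/2 is one of ±1/2.
All four constraints are satisfied.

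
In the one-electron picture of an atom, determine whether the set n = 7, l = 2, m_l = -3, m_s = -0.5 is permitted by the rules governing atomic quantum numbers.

The magnetic quantum number must satisfy −l ≤ m_l ≤ l. With l = 2, m_l can only be -2, -1, 0, 1, 2, so m_l = -3 is forbidden.

Invalid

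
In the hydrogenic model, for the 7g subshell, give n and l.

n = 7, l = 4

The leading integer gives n = 7; the letter 'g' means l = 4.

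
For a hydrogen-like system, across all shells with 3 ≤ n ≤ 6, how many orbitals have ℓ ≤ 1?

16

Per-shell orbital counts meeting the constraint:
n=3 → 4; n=4 → 4; n=5 → 4; n=6 → 4.
Total orbitals: 4 + 4 + 4 + 4 = 16.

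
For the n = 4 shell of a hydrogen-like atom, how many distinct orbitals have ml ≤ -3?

1

Per l-value: l=3 → 1.
Total orbitals: 1.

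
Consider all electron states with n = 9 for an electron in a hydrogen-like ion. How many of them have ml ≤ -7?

6

The (l, ml) pairs meeting ml ≤ -7 give: l=7 → 1; l=8 → 2.
Orbitals: 1 + 2 = 3. Each orbital carries two spin states, so 3 × 2 = 6 states.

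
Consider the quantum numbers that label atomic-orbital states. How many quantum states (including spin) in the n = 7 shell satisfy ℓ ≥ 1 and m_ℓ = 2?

The n = 7 shell has ℓ = 0 through 6; check each.
Orbitals with ℓ ≥ 1 and m_ℓ = 2, by ℓ: ℓ=2 → 1; ℓ=3 → 1; ℓ=4 → 1; ℓ=5 → 1; ℓ=6 → 1.
Orbitals: 1 + 1 + 1 + 1 + 1 = 5. Each orbital carries two spin states, so 5 × 2 = 10 states.

10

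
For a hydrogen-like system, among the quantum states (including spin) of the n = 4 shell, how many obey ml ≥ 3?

2

Per l-value: l=3 → 1.
Orbitals: 1. Each orbital carries two spin states, so 1 × 2 = 2 states.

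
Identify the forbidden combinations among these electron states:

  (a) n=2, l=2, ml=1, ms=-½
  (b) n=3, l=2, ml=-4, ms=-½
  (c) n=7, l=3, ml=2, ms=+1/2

(a) has l = 2 ≥ n = 2, violating 0 ≤ l ≤ n−1.
(b) has |ml| = 4 > l = 2, violating −l ≤ ml ≤ l.
The remaining set (c) satisfies all four rules.

(a) and (b)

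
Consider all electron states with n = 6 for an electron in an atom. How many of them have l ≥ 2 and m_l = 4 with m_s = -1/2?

For n = 6, l ranges over 0 … 5.
Per l-value: l=4 → 1; l=5 → 1.
Orbitals: 1 + 1 = 2. With m_s fixed to a single value there is one state per orbital, giving 2 states.

2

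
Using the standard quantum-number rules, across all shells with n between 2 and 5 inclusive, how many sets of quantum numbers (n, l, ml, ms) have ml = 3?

For each n in the range, tally the orbitals obeying ml = 3:
n=4 → 1; n=5 → 2.
Orbitals: 1 + 2 = 3. Including both spin states (ms = ±1/2) gives 2 × 3 = 6 states.

6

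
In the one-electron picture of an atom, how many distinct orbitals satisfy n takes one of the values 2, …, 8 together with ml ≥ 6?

Work shell by shell — for each n, count the (l, ml) pairs that satisfy ml ≥ 6:
n=7 → 1; n=8 → 3.
Total orbitals: 1 + 3 = 4.

4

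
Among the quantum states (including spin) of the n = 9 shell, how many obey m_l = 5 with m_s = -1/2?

The n = 9 shell has l = 0 through 8; check each.
Orbitals with m_l = 5, by l: l=5 → 1; l=6 → 1; l=7 → 1; l=8 → 1.
Orbitals: 1 + 1 + 1 + 1 = 4. With m_s fixed to a single value there is one state per orbital, giving 4 states.

4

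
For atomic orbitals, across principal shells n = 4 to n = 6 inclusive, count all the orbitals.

77

Shell n has n² orbitals: 4²=16 + 5²=25 + 6²=36 = 77 orbitals.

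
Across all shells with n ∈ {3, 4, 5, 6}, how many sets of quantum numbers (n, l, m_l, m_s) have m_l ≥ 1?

Count contributing orbitals for each principal shell:
n=3 → 3; n=4 → 6; n=5 → 10; n=6 → 15.
Orbitals: 3 + 6 + 10 + 15 = 34. Including both spin states (m_s = ±1/2) gives 2 × 34 = 68 states.

68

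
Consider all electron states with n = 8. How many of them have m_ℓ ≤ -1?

56

The n = 8 shell has ℓ = 0 through 7; check each.
Per ℓ-value: ℓ=1 → 1; ℓ=2 → 2; ℓ=3 → 3; ℓ=4 → 4; ℓ=5 → 5; ℓ=6 → 6; ℓ=7 → 7.
Orbitals: 1 + 2 + 3 + 4 + 5 + 6 + 7 = 28. Each orbital carries two spin states, so 28 × 2 = 56 states.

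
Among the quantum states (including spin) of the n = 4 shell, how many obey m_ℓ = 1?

For n = 4, ℓ ranges over 0 … 3.
Orbitals with m_ℓ = 1, by ℓ: ℓ=1 → 1; ℓ=2 → 1; ℓ=3 → 1.
Orbitals: 1 + 1 + 1 = 3. Each orbital carries two spin states, so 3 × 2 = 6 states.

6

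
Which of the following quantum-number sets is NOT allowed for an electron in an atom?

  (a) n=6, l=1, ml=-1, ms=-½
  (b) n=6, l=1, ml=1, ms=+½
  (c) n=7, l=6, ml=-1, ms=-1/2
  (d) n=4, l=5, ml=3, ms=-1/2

(d)

(d) has l = 5 ≥ n = 4, violating 0 ≤ l ≤ n−1.
The remaining sets (a), (b), (c) satisfy all four rules.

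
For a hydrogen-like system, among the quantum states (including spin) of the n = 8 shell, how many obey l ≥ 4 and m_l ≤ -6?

6

For n = 8, l ranges over 0 … 7.
Orbitals with l ≥ 4 and m_l ≤ -6, by l: l=6 → 1; l=7 → 2.
Orbitals: 1 + 2 = 3. Each orbital carries two spin states, so 3 × 2 = 6 states.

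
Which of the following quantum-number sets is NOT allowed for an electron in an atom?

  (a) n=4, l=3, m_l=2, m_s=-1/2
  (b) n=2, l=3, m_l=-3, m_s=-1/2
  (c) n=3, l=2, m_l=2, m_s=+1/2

(b)

(b) has l = 3 ≥ n = 2, violating 0 ≤ l ≤ n−1.
The remaining sets (a), (c) satisfy all four rules.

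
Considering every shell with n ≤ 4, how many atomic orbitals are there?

Total orbitals = 1² + 2² + 3² + 4² = 30.

30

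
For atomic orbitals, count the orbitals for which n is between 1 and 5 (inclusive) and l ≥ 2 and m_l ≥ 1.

16

Work shell by shell — for each n, count the (l, m_l) pairs that satisfy l ≥ 2 and m_l ≥ 1:
n=3 → 2; n=4 → 5; n=5 → 9.
Total orbitals: 2 + 5 + 9 = 16.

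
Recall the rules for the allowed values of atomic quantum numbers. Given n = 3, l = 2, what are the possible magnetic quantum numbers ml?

-2, -1, 0, 1, 2

ml takes every integer from −l to +l. With l = 2 that gives the 5 values -2, -1, 0, 1, 2.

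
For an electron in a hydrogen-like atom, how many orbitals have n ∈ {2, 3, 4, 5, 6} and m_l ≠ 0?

Per-shell orbital counts meeting the constraint:
n=2 → 2; n=3 → 6; n=4 → 12; n=5 → 20; n=6 → 30.
Total orbitals: 2 + 6 + 12 + 20 + 30 = 70.

70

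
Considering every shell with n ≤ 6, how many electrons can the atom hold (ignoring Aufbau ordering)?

Total orbitals = 1² + 2² + 3² + 4² + 5² + 6² = 91. Doubling for spin gives 182 electrons.

182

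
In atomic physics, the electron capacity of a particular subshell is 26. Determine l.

2(2l+1) = 26 ⇒ 2l+1 = 13 ⇒ l = 6.

l = 6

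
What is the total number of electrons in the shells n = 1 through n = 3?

28

Shell n has n² orbitals: 1²=1 + 2²=4 + 3²=9 = 14 orbitals.
Two spin states per orbital: 2 × 14 = 28 electrons.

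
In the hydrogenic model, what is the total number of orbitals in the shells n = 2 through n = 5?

54

Shell n has n² orbitals: 2²=4 + 3²=9 + 4²=16 + 5²=25 = 54 orbitals.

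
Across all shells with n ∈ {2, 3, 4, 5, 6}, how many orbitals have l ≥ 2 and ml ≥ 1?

Go shell by shell, enumerating (l, ml) with l ≥ 2 and ml ≥ 1:
n=3 → 2; n=4 → 5; n=5 → 9; n=6 → 14.
Total orbitals: 2 + 5 + 9 + 14 = 30.

30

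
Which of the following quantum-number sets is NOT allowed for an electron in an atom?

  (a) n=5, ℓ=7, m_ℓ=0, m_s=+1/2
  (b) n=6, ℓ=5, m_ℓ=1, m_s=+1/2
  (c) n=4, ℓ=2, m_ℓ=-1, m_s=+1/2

(a) has ℓ = 7 ≥ n = 5, violating 0 ≤ ℓ ≤ n−1.
The remaining sets (b), (c) satisfy all four rules.

(a)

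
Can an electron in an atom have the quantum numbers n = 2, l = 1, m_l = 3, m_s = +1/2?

The magnetic quantum number must satisfy −l ≤ m_l ≤ l. With l = 1, m_l can only be -1, 0, 1, so m_l = 3 is forbidden.

Not allowed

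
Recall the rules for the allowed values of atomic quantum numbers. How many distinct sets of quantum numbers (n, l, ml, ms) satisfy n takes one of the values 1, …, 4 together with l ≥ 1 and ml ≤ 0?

Work shell by shell — for each n, count the (l, ml) pairs that satisfy l ≥ 1 and ml ≤ 0:
n=2 → 2; n=3 → 5; n=4 → 9.
Orbitals: 2 + 5 + 9 = 16. Including both spin states (ms = ±1/2) gives 2 × 16 = 32 states.

32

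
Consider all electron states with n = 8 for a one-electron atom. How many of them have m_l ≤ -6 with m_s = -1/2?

3

Orbitals with m_l ≤ -6, by l: l=6 → 1; l=7 → 2.
Orbitals: 1 + 2 = 3. With m_s fixed to a single value there is one state per orbital, giving 3 states.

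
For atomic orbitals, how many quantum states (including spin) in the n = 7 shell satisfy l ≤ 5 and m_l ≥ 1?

30

Go through l = 0, …, 6 (the values permitted for n = 7).
Orbitals with l ≤ 5 and m_l ≥ 1, by l: l=1 → 1; l=2 → 2; l=3 → 3; l=4 → 4; l=5 → 5.
Orbitals: 1 + 2 + 3 + 4 + 5 = 15. Each orbital carries two spin states, so 15 × 2 = 30 states.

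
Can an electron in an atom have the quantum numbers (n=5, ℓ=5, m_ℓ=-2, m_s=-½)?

The orbital quantum number must satisfy 0 ≤ ℓ ≤ n−1. With n = 5 the allowed ℓ values are 0, 1, 2, 3, 4, so ℓ = 5 is out of range.

Invalid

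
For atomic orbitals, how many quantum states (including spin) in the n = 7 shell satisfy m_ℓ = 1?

With n = 7 the allowed ℓ are 0, 1, …, 6.
Orbitals with m_ℓ = 1, by ℓ: ℓ=1 → 1; ℓ=2 → 1; ℓ=3 → 1; ℓ=4 → 1; ℓ=5 → 1; ℓ=6 → 1.
Orbitals: 1 + 1 + 1 + 1 + 1 + 1 = 6. Each orbital carries two spin states, so 6 × 2 = 12 states.

12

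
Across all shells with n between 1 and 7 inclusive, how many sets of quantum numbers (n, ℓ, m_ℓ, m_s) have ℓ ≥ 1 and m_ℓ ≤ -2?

70

Treat each shell separately and count matching orbitals:
n=3 → 1; n=4 → 3; n=5 → 6; n=6 → 10; n=7 → 15.
Orbitals: 1 + 3 + 6 + 10 + 15 = 35. Including both spin states (m_s = ±1/2) gives 2 × 35 = 70 states.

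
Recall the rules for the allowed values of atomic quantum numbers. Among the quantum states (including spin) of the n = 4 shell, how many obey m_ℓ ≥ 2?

6

With n = 4 the allowed ℓ are 0, 1, …, 3.
Orbitals with m_ℓ ≥ 2, by ℓ: ℓ=2 → 1; ℓ=3 → 2.
Orbitals: 1 + 2 = 3. Each orbital carries two spin states, so 3 × 2 = 6 states.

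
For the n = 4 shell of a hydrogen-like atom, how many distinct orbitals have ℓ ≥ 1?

15

Per ℓ-value: ℓ=1 → 3; ℓ=2 → 5; ℓ=3 → 7.
Total orbitals: 3 + 5 + 7 = 15.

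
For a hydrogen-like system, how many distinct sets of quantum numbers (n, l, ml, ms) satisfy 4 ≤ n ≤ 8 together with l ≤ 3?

Go shell by shell, enumerating (l, ml) with l ≤ 3:
n=4 → 16; n=5 → 16; n=6 → 16; n=7 → 16; n=8 → 16.
Orbitals: 16 + 16 + 16 + 16 + 16 = 80. Including both spin states (ms = ±1/2) gives 2 × 80 = 160 states.

160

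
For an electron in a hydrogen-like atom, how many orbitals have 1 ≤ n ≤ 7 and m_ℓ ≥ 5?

Treat each shell separately and count matching orbitals:
n=6 → 1; n=7 → 3.
Total orbitals: 1 + 3 = 4.

4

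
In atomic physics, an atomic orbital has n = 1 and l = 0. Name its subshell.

l = 0 corresponds to the letter 's', so the subshell is 1s.

1s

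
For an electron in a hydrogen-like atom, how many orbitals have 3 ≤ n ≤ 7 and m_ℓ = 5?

Work shell by shell — for each n, count the (ℓ, m_ℓ) pairs that satisfy m_ℓ = 5:
n=6 → 1; n=7 → 2.
Total orbitals: 1 + 2 = 3.

3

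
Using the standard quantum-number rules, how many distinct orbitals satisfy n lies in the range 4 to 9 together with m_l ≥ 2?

83

Work shell by shell — for each n, count the (l, m_l) pairs that satisfy m_l ≥ 2:
n=4 → 3; n=5 → 6; n=6 → 10; n=7 → 15; n=8 → 21; n=9 → 28.
Total orbitals: 3 + 6 + 10 + 15 + 21 + 28 = 83.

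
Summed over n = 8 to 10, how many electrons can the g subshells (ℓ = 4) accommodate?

54

A g subshell (ℓ = 4) exists for every n ≥ 5, so shells n = 8, 9, 10 each contribute one — 3 subshells.
Since each g subshell holds 2(2·4+1) = 18 electrons, the total is 3 × 18 = 54.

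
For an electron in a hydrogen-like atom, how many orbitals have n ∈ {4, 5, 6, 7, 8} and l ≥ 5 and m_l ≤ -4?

16

Treat each shell separately and count matching orbitals:
n=6 → 2; n=7 → 5; n=8 → 9.
Total orbitals: 2 + 5 + 9 = 16.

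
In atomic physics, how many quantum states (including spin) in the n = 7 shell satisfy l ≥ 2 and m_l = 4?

6

For n = 7, l ranges over 0 … 6.
Per l-value: l=4 → 1; l=5 → 1; l=6 → 1.
Orbitals: 1 + 1 + 1 = 3. Each orbital carries two spin states, so 3 × 2 = 6 states.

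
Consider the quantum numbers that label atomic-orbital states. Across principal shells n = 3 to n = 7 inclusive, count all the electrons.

270

Shell n has n² orbitals: 3²=9 + 4²=16 + 5²=25 + 6²=36 + 7²=49 = 135 orbitals.
Two spin states per orbital: 2 × 135 = 270 electrons.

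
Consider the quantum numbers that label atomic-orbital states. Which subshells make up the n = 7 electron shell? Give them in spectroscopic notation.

7s, 7p, 7d, 7f, 7g, 7h, 7i

For n = 7, l runs from 0 to 6. In spectroscopic notation l = 0,1,2,… ↔ s,p,d,f,g,h,i, so the subshells are 7s, 7p, 7d, 7f, 7g, 7h, 7i.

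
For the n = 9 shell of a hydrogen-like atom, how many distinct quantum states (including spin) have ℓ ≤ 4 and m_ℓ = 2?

6

With n = 9 the allowed ℓ are 0, 1, …, 8.
Contributions: ℓ=2 → 1; ℓ=3 → 1; ℓ=4 → 1.
Orbitals: 1 + 1 + 1 = 3. Each orbital carries two spin states, so 3 × 2 = 6 states.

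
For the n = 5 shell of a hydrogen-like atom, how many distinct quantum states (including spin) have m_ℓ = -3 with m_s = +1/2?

2

Contributions: ℓ=3 → 1; ℓ=4 → 1.
Orbitals: 1 + 1 = 2. With m_s fixed to a single value there is one state per orbital, giving 2 states.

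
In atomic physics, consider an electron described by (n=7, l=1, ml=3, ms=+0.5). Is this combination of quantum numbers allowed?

The magnetic quantum number must satisfy −l ≤ ml ≤ l. With l = 1, ml can only be -1, 0, 1, so ml = 3 is forbidden.

No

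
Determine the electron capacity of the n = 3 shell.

A shell holds 2n² electrons: 2 × 3² = 2 × 9 = 18.

18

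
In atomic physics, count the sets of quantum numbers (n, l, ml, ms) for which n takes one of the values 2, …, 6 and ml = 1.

30

Per-shell orbital counts meeting the constraint:
n=2 → 1; n=3 → 2; n=4 → 3; n=5 → 4; n=6 → 5.
Orbitals: 1 + 2 + 3 + 4 + 5 = 15. Including both spin states (ms = ±1/2) gives 2 × 15 = 30 states.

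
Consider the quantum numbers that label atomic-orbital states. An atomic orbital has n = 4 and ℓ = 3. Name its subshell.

4f

ℓ = 3 corresponds to the letter 'f', so the subshell is 4f.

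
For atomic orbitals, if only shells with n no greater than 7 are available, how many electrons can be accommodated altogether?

Total orbitals = 1² + 2² + 3² + 4² + 5² + 6² + 7² = 140. Doubling for spin gives 280 electrons.

280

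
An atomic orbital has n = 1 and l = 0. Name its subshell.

l = 0 corresponds to the letter 's', so the subshell is 1s.

1s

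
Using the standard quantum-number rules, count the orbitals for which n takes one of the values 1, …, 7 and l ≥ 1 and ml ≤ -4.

Go shell by shell, enumerating (l, ml) with l ≥ 1 and ml ≤ -4:
n=5 → 1; n=6 → 3; n=7 → 6.
Total orbitals: 1 + 3 + 6 = 10.

10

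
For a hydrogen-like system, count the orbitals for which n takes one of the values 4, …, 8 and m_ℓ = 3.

15

Per-shell orbital counts meeting the constraint:
n=4 → 1; n=5 → 2; n=6 → 3; n=7 → 4; n=8 → 5.
Total orbitals: 1 + 2 + 3 + 4 + 5 = 15.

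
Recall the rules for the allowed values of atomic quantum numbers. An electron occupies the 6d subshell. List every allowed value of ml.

-2, -1, 0, 1, 2

The 6d subshell has l = 2, and ml takes every integer from −l to +l. With l = 2 that gives the 5 values -2, -1, 0, 1, 2.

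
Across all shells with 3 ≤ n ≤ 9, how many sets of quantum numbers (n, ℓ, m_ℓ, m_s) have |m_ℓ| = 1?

140

For each n in the range, tally the orbitals obeying |m_ℓ| = 1:
n=3 → 4; n=4 → 6; n=5 → 8; n=6 → 10; n=7 → 12; n=8 → 14; n=9 → 16.
Orbitals: 4 + 6 + 8 + 10 + 12 + 14 + 16 = 70. Including both spin states (m_s = ±1/2) gives 2 × 70 = 140 states.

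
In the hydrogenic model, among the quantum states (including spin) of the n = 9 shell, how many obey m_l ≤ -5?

20

For n = 9, l ranges over 0 … 8.
Contributions: l=5 → 1; l=6 → 2; l=7 → 3; l=8 → 4.
Orbitals: 1 + 2 + 3 + 4 = 10. Each orbital carries two spin states, so 10 × 2 = 20 states.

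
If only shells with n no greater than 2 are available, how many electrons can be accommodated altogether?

10

Total orbitals = 1² + 2² = 5. Doubling for spin gives 10 electrons.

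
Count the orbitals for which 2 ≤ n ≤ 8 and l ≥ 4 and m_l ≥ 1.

50

For each n in the range, tally the orbitals obeying l ≥ 4 and m_l ≥ 1:
n=5 → 4; n=6 → 9; n=7 → 15; n=8 → 22.
Total orbitals: 4 + 9 + 15 + 22 = 50.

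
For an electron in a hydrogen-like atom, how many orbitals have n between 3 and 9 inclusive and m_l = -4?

15

Treat each shell separately and count matching orbitals:
n=5 → 1; n=6 → 2; n=7 → 3; n=8 → 4; n=9 → 5.
Total orbitals: 1 + 2 + 3 + 4 + 5 = 15.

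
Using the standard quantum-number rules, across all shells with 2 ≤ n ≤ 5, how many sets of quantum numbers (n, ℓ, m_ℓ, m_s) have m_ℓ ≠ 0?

80

Count contributing orbitals for each principal shell:
n=2 → 2; n=3 → 6; n=4 → 12; n=5 → 20.
Orbitals: 2 + 6 + 12 + 20 = 40. Including both spin states (m_s = ±1/2) gives 2 × 40 = 80 states.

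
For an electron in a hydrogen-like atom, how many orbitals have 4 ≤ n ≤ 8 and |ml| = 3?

30

Treat each shell separately and count matching orbitals:
n=4 → 2; n=5 → 4; n=6 → 6; n=7 → 8; n=8 → 10.
Total orbitals: 2 + 4 + 6 + 8 + 10 = 30.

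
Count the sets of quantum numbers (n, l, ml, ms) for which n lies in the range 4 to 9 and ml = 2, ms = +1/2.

Treat each shell separately and count matching orbitals:
n=4 → 2; n=5 → 3; n=6 → 4; n=7 → 5; n=8 → 6; n=9 → 7.
Orbitals: 2 + 3 + 4 + 5 + 6 + 7 = 27. With ms fixed to +1/2 there is one state per orbital, so 27 states.

27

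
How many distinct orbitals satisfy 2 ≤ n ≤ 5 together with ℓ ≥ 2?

38

For each n in the range, tally the orbitals obeying ℓ ≥ 2:
n=3 → 5; n=4 → 12; n=5 → 21.
Total orbitals: 5 + 12 + 21 = 38.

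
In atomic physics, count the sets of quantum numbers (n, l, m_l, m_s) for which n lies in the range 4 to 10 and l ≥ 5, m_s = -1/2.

205

For each n in the range, tally the orbitals obeying l ≥ 5:
n=6 → 11; n=7 → 24; n=8 → 39; n=9 → 56; n=10 → 75.
Orbitals: 11 + 24 + 39 + 56 + 75 = 205. With m_s fixed to -1/2 there is one state per orbital, so 205 states.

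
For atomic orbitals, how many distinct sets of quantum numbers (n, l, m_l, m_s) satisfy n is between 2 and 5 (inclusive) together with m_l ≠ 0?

For each n in the range, tally the orbitals obeying m_l ≠ 0:
n=2 → 2; n=3 → 6; n=4 → 12; n=5 → 20.
Orbitals: 2 + 6 + 12 + 20 = 40. Including both spin states (m_s = ±1/2) gives 2 × 40 = 80 states.

80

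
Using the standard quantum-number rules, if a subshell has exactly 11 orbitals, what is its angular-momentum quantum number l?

l = 5 (h)

2l+1 = 11 gives l = 5.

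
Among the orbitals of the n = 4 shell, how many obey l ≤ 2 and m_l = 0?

3

With n = 4 the allowed l are 0, 1, …, 3.
The (l, m_l) pairs meeting l ≤ 2 and m_l = 0 give: l=0 → 1; l=1 → 1; l=2 → 1.
Total orbitals: 1 + 1 + 1 = 3.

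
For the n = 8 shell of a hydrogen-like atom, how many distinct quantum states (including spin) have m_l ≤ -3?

30

For n = 8, l ranges over 0 … 7.
Per l-value: l=3 → 1; l=4 → 2; l=5 → 3; l=6 → 4; l=7 → 5.
Orbitals: 1 + 2 + 3 + 4 + 5 = 15. Each orbital carries two spin states, so 15 × 2 = 30 states.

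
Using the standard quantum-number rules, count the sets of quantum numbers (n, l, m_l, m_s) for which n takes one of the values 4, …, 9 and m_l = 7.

6

For each n in the range, tally the orbitals obeying m_l = 7:
n=8 → 1; n=9 → 2.
Orbitals: 1 + 2 = 3. Including both spin states (m_s = ±1/2) gives 2 × 3 = 6 states.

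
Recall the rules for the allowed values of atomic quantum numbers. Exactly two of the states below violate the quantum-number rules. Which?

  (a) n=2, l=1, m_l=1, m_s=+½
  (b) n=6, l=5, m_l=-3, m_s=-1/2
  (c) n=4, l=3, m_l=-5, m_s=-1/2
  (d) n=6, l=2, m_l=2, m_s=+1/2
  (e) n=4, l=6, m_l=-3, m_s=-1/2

(c) and (e)

(c) has |m_l| = 5 > l = 3, violating −l ≤ m_l ≤ l.
(e) has l = 6 ≥ n = 4, violating 0 ≤ l ≤ n−1.
The remaining sets (a), (b), (d) satisfy all four rules.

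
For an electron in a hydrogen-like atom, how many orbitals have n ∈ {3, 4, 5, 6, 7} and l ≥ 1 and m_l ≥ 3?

Count contributing orbitals for each principal shell:
n=4 → 1; n=5 → 3; n=6 → 6; n=7 → 10.
Total orbitals: 1 + 3 + 6 + 10 = 20.

20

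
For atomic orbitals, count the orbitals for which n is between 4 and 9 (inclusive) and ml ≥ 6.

10

For each n in the range, tally the orbitals obeying ml ≥ 6:
n=7 → 1; n=8 → 3; n=9 → 6.
Total orbitals: 1 + 3 + 6 = 10.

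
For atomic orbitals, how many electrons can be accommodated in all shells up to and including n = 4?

Total orbitals = 1² + 2² + 3² + 4² = 30. Doubling for spin gives 60 electrons.

60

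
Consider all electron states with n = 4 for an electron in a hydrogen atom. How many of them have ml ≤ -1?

12

With n = 4 the allowed l are 0, 1, …, 3.
Orbitals with ml ≤ -1, by l: l=1 → 1; l=2 → 2; l=3 → 3.
Orbitals: 1 + 2 + 3 = 6. Each orbital carries two spin states, so 6 × 2 = 12 states.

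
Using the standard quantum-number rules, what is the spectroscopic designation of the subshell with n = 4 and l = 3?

4f

l = 3 corresponds to the letter 'f', so the subshell is 4f.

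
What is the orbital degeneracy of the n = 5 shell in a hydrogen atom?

25

The n = 5 shell contains n² = 5² = 25 orbitals.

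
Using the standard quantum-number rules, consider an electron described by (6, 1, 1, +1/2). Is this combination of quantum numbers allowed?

Allowed

n = 6 is a positive integer. l = 1 satisfies 0 ≤ l ≤ n−1 = 5. ml = 1 lies in the range −l … +l (here −1 … 1). ms = +1/2 is one of ±1/2.
All four constraints are satisfied.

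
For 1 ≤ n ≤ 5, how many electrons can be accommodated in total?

Total orbitals = 1² + 2² + 3² + 4² + 5² = 55. Doubling for spin gives 110 electrons.

110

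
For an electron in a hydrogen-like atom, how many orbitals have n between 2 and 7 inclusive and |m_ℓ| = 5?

Treat each shell separately and count matching orbitals:
n=6 → 2; n=7 → 4.
Total orbitals: 2 + 4 = 6.

6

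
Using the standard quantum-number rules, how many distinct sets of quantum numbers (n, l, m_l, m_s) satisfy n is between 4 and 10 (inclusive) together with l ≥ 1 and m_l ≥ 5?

70

Work shell by shell — for each n, count the (l, m_l) pairs that satisfy l ≥ 1 and m_l ≥ 5:
n=6 → 1; n=7 → 3; n=8 → 6; n=9 → 10; n=10 → 15.
Orbitals: 1 + 3 + 6 + 10 + 15 = 35. Including both spin states (m_s = ±1/2) gives 2 × 35 = 70 states.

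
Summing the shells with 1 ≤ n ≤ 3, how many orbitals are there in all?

14

Shell n has n² orbitals: 1²=1 + 2²=4 + 3²=9 = 14 orbitals.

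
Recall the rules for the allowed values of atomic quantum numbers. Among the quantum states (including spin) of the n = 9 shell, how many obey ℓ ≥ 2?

The n = 9 shell has ℓ = 0 through 8; check each.
Contributions: ℓ=2 → 5; ℓ=3 → 7; ℓ=4 → 9; ℓ=5 → 11; ℓ=6 → 13; ℓ=7 → 15; ℓ=8 → 17.
Orbitals: 5 + 7 + 9 + 11 + 13 + 15 + 17 = 77. Each orbital carries two spin states, so 77 × 2 = 154 states.

154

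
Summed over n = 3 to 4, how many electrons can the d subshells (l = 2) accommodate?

A d subshell (l = 2) exists for every n ≥ 3, so shells n = 3, 4 each contribute one — 2 subshells.
Since each d subshell holds 2(2·2+1) = 10 electrons, the total is 2 × 10 = 20.

20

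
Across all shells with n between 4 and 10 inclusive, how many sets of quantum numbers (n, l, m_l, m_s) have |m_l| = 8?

12

Per-shell orbital counts meeting the constraint:
n=9 → 2; n=10 → 4.
Orbitals: 2 + 4 = 6. Including both spin states (m_s = ±1/2) gives 2 × 6 = 12 states.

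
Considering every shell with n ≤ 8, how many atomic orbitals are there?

Total orbitals = 1² + 2² + 3² + 4² + 5² + 6² + 7² + 8² = 204.

204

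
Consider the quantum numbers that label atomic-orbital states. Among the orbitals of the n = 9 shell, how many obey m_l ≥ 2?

28

For n = 9, l ranges over 0 … 8.
Per l-value: l=2 → 1; l=3 → 2; l=4 → 3; l=5 → 4; l=6 → 5; l=7 → 6; l=8 → 7.
Total orbitals: 1 + 2 + 3 + 4 + 5 + 6 + 7 = 28.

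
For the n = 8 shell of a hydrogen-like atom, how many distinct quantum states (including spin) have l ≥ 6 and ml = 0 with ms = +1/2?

Per l-value: l=6 → 1; l=7 → 1.
Orbitals: 1 + 1 = 2. With ms fixed to a single value there is one state per orbital, giving 2 states.

2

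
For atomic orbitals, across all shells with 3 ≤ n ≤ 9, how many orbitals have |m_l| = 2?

Treat each shell separately and count matching orbitals:
n=3 → 2; n=4 → 4; n=5 → 6; n=6 → 8; n=7 → 10; n=8 → 12; n=9 → 14.
Total orbitals: 2 + 4 + 6 + 8 + 10 + 12 + 14 = 56.

56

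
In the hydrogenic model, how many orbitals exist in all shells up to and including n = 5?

55

Total orbitals = 1² + 2² + 3² + 4² + 5² = 55.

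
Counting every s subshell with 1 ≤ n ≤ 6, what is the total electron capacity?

An s subshell (l = 0) exists for every n ≥ 1, so shells n = 1, 2, 3, 4, 5, 6 each contribute one — 6 subshells.
Since each s subshell holds 2(2·0+1) = 2 electrons, the total is 6 × 2 = 12.

12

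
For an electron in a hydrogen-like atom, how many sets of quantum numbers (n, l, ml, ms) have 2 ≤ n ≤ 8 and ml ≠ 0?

336

Go shell by shell, enumerating (l, ml) with ml ≠ 0:
n=2 → 2; n=3 → 6; n=4 → 12; n=5 → 20; n=6 → 30; n=7 → 42; n=8 → 56.
Orbitals: 2 + 6 + 12 + 20 + 30 + 42 + 56 = 168. Including both spin states (ms = ±1/2) gives 2 × 168 = 336 states.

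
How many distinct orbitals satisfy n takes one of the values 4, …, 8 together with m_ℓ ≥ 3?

35

Work shell by shell — for each n, count the (ℓ, m_ℓ) pairs that satisfy m_ℓ ≥ 3:
n=4 → 1; n=5 → 3; n=6 → 6; n=7 → 10; n=8 → 15.
Total orbitals: 1 + 3 + 6 + 10 + 15 = 35.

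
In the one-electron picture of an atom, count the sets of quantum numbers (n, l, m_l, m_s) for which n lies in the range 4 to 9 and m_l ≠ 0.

464

Work shell by shell — for each n, count the (l, m_l) pairs that satisfy m_l ≠ 0:
n=4 → 12; n=5 → 20; n=6 → 30; n=7 → 42; n=8 → 56; n=9 → 72.
Orbitals: 12 + 20 + 30 + 42 + 56 + 72 = 232. Including both spin states (m_s = ±1/2) gives 2 × 232 = 464 states.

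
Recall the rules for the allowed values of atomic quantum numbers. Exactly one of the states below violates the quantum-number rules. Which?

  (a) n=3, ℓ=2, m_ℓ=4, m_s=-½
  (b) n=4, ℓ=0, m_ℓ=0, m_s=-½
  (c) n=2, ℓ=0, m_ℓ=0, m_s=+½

(a) has |m_ℓ| = 4 > ℓ = 2, violating −ℓ ≤ m_ℓ ≤ ℓ.
The remaining sets (b), (c) satisfy all four rules.

(a)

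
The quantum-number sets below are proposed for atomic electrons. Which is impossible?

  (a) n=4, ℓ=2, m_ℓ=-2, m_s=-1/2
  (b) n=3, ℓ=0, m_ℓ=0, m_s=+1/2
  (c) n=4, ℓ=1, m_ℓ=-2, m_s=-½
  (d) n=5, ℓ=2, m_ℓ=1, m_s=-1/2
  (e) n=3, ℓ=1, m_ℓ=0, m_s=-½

(c) has |m_ℓ| = 2 > ℓ = 1, violating −ℓ ≤ m_ℓ ≤ ℓ.
The remaining sets (a), (b), (d), (e) satisfy all four rules.

(c)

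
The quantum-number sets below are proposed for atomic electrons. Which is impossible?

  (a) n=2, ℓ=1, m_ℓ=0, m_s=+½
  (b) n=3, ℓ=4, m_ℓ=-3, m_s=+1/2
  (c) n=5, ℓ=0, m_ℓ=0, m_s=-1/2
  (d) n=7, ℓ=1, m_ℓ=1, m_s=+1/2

(b)

(b) has ℓ = 4 ≥ n = 3, violating 0 ≤ ℓ ≤ n−1.
The remaining sets (a), (c), (d) satisfy all four rules.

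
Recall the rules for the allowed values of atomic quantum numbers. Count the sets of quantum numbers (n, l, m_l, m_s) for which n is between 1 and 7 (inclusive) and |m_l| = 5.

12

For each n in the range, tally the orbitals obeying |m_l| = 5:
n=6 → 2; n=7 → 4.
Orbitals: 2 + 4 = 6. Including both spin states (m_s = ±1/2) gives 2 × 6 = 12 states.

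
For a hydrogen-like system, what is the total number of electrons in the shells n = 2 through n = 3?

Shell n has n² orbitals: 2²=4 + 3²=9 = 13 orbitals.
Two spin states per orbital: 2 × 13 = 26 electrons.

26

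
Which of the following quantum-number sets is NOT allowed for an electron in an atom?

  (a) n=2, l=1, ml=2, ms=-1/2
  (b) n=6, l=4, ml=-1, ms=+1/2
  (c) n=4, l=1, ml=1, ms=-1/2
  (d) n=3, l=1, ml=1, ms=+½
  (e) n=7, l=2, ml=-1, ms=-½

(a)

(a) has |ml| = 2 > l = 1, violating −l ≤ ml ≤ l.
The remaining sets (b), (c), (d), (e) satisfy all four rules.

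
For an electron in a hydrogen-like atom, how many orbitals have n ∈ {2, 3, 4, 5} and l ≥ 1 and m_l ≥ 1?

Work shell by shell — for each n, count the (l, m_l) pairs that satisfy l ≥ 1 and m_l ≥ 1:
n=2 → 1; n=3 → 3; n=4 → 6; n=5 → 10.
Total orbitals: 1 + 3 + 6 + 10 = 20.

20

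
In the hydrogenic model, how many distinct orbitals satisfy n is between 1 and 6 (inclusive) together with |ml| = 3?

12

Count contributing orbitals for each principal shell:
n=4 → 2; n=5 → 4; n=6 → 6.
Total orbitals: 2 + 4 + 6 = 12.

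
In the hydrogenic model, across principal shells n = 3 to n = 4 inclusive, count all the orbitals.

25

Shell n has n² orbitals: 3²=9 + 4²=16 = 25 orbitals.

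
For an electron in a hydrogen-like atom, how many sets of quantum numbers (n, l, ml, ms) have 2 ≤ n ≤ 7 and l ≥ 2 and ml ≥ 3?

40

Count contributing orbitals for each principal shell:
n=4 → 1; n=5 → 3; n=6 → 6; n=7 → 10.
Orbitals: 1 + 3 + 6 + 10 = 20. Including both spin states (ms = ±1/2) gives 2 × 20 = 40 states.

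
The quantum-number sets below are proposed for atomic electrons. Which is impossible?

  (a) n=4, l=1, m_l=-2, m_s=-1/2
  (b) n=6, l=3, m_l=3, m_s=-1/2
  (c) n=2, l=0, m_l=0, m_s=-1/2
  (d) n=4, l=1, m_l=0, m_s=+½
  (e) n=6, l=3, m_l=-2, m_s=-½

(a) has |m_l| = 2 > l = 1, violating −l ≤ m_l ≤ l.
The remaining sets (b), (c), (d), (e) satisfy all four rules.

(a)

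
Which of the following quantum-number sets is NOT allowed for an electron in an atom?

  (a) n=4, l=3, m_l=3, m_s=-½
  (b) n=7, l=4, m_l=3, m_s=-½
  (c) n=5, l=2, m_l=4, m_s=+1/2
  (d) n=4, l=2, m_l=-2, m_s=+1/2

(c)

(c) has |m_l| = 4 > l = 2, violating −l ≤ m_l ≤ l.
The remaining sets (a), (b), (d) satisfy all four rules.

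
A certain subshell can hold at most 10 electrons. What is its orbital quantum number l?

2(2l+1) = 10 ⇒ 2l+1 = 5 ⇒ l = 2.

l = 2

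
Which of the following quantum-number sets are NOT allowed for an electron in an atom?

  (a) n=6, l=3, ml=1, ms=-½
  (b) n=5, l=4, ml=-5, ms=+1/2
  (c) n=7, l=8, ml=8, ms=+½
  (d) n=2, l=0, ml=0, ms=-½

(b) and (c)

(b) has |ml| = 5 > l = 4, violating −l ≤ ml ≤ l.
(c) has l = 8 ≥ n = 7, violating 0 ≤ l ≤ n−1.
The remaining sets (a), (d) satisfy all four rules.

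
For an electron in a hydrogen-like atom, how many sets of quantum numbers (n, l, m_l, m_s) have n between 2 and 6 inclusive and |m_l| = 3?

Go shell by shell, enumerating (l, m_l) with |m_l| = 3:
n=4 → 2; n=5 → 4; n=6 → 6.
Orbitals: 2 + 4 + 6 = 12. Including both spin states (m_s = ±1/2) gives 2 × 12 = 24 states.

24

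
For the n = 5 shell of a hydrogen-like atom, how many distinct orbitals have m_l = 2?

Go through l = 0, …, 4 (the values permitted for n = 5).
Per l-value: l=2 → 1; l=3 → 1; l=4 → 1.
Total orbitals: 1 + 1 + 1 = 3.

3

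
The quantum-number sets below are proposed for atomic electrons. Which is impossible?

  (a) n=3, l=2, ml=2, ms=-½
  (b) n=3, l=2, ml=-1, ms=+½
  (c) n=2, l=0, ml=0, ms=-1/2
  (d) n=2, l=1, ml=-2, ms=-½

(d) has |ml| = 2 > l = 1, violating −l ≤ ml ≤ l.
The remaining sets (a), (b), (c) satisfy all four rules.

(d)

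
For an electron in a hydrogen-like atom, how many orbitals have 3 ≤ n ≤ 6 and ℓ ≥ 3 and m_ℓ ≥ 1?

Treat each shell separately and count matching orbitals:
n=4 → 3; n=5 → 7; n=6 → 12.
Total orbitals: 3 + 7 + 12 = 22.

22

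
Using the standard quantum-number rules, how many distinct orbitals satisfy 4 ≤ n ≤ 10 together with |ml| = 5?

30

Count contributing orbitals for each principal shell:
n=6 → 2; n=7 → 4; n=8 → 6; n=9 → 8; n=10 → 10.
Total orbitals: 2 + 4 + 6 + 8 + 10 = 30.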